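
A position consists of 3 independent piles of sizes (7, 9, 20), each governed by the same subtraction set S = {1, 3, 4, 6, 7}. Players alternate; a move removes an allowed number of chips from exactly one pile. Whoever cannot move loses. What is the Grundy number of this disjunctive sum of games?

All piles use S = {1, 3, 4, 6, 7}:
G(0) = 0
G(1) = mex{0} = 1
G(2) = mex{1} = 0
G(3) = mex{0,0} = 1
G(4) = mex{1,1,0} = 2
G(5) = mex{2,0,1} = 3
G(6) = mex{3,1,0,0} = 2
G(7) = mex{2,2,1,1,0} = 3
G(8) = mex{3,3,2,0,1} = 4
G(9) = mex{4,2,3,1,0} = 5
G(10) = mex{5,3,2,2,1} = 0
G(11) = mex{0,4,3,3,2} = 1
G(12) = mex{1,5,4,2,3} = 0
G(13) = mex{0,0,5,3,2} = 1
G(14) = mex{1,1,0,4,3} = 2
G(15) = mex{2,0,1,5,4} = 3
G(16) = mex{3,1,0,0,5} = 2
G(17) = mex{2,2,1,1,0} = 3
G(18) = mex{3,3,2,0,1} = 4
G(19) = mex{4,2,3,1,0} = 5
G(20) = mex{5,3,2,2,1} = 0
Pile A: G(7) = 3.
Pile B: G(9) = 5.
Pile C: G(20) = 0.
Combined Grundy value = 3 ⊕ 5 ⊕ 0 = 6.

6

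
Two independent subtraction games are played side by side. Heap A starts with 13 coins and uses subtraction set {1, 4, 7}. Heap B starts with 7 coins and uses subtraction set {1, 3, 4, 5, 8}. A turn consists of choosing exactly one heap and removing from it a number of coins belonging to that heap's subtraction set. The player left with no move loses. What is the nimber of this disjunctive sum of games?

Heap A, S = {1, 4, 7}:
G(0) = 0
G(1) = mex{0} = 1
G(2) = mex{1} = 0
G(3) = mex{0} = 1
G(4) = mex{1,0} = 2
G(5) = mex{2,1} = 0
G(6) = mex{0,0} = 1
G(7) = mex{1,1,0} = 2
G(8) = mex{2,2,1} = 0
G(9) = mex{0,0,0} = 1
G(10) = mex{1,1,1} = 0
G(11) = mex{0,2,2} = 1
G(12) = mex{1,0,0} = 2
G(13) = mex{2,1,1} = 0
G_A(13) = 0.
Heap B, S = {1, 3, 4, 5, 8}:
n : 0 1 2 3 4 5 6 7
G : 0 1 0 1 2 3 2 3
G_B(7) = 3.
Combined Grundy value = 0 ⊕ 3 = 3.

3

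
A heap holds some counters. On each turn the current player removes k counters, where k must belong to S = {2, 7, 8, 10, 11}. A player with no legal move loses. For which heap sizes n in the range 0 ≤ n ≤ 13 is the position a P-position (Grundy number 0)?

G(0) = 0
G(1) = mex{} = 0
G(2) = mex{0} = 1
G(3) = mex{0} = 1
G(4) = mex{1} = 0
G(5) = mex{1} = 0
G(6) = mex{0} = 1
G(7) = mex{0,0} = 1
G(8) = mex{1,0,0} = 2
G(9) = mex{1,1,0} = 2
G(10) = mex{2,1,1,0} = 3
G(11) = mex{2,0,1,0,0} = 3
G(12) = mex{3,0,0,1,0} = 2
G(13) = mex{3,1,0,1,1} = 2
P-positions are exactly the n with G(n) = 0.

0, 1, 4, 5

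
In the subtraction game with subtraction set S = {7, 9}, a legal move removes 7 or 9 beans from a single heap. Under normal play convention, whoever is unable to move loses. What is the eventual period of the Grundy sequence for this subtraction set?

n :  0  1  2  3  4  5  6  7  8  9 10 11 12 13 14 15 16 17 18 19 20 21 22 23 24 25 26 27 28 29 30 31 32 33
G :  0  0  0  0  0  0  0  1  1  1  1  1  1  1  2  2  0  0  0  0  0  0  0  1  1  1  1  1  1  1  2  2  0  0
G(n+16) = G(n) holds for n = 0,…,8 (a full window of length max(S) = 9), so the sequence is purely periodic with period 16.

16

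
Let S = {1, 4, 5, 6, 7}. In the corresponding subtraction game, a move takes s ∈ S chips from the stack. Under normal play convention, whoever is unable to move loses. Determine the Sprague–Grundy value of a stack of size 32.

0

G(0) = 0
G(1) = mex{0} = 1
G(2) = mex{1} = 0
G(3) = mex{0} = 1
G(4) = mex{1,0} = 2
G(5) = mex{2,1,0} = 3
G(6) = mex{3,0,1,0} = 2
G(7) = mex{2,1,0,1,0} = 3
G(8) = mex{3,2,1,0,1} = 4
G(9) = mex{4,3,2,1,0} = 5
G(10) = mex{5,2,3,2,1} = 0
G(11) = mex{0,3,2,3,2} = 1
G(12) = mex{1,4,3,2,3} = 0
G(13) = mex{0,5,4,3,2} = 1
G(14) = mex{1,0,5,4,3} = 2
G(15) = mex{2,1,0,5,4} = 3
G(16) = mex{3,0,1,0,5} = 2
G(17) = mex{2,1,0,1,0} = 3
G(18) = mex{3,2,1,0,1} = 4
G(19) = mex{4,3,2,1,0} = 5
G(20) = mex{5,2,3,2,1} = 0
G(21) = mex{0,3,2,3,2} = 1
G(22) = mex{1,4,3,2,3} = 0
G(23) = mex{0,5,4,3,2} = 1
G(24) = mex{1,0,5,4,3} = 2
G(25) = mex{2,1,0,5,4} = 3
G(26) = mex{3,0,1,0,5} = 2
G(27) = mex{2,1,0,1,0} = 3
G(28) = mex{3,2,1,0,1} = 4
G(29) = mex{4,3,2,1,0} = 5
G(30) = mex{5,2,3,2,1} = 0
G(31) = mex{0,3,2,3,2} = 1
G(32) = mex{1,4,3,2,3} = 0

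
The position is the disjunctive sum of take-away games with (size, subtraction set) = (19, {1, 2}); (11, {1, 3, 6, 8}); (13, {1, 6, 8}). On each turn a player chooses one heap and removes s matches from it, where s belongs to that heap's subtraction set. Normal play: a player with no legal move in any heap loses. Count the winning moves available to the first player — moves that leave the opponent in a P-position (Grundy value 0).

Heap A, S = {1, 2}:
G(0) = 0
G(1) = mex{0} = 1
G(2) = mex{1,0} = 2
G(3) = mex{2,1} = 0
G(4) = mex{0,2} = 1
G(5) = mex{1,0} = 2
G(6) = mex{2,1} = 0
G(7) = mex{0,2} = 1
G(8) = mex{1,0} = 2
G(9) = mex{2,1} = 0
G(10) = mex{0,2} = 1
G(11) = mex{1,0} = 2
G(12) = mex{2,1} = 0
G(13) = mex{0,2} = 1
G(14) = mex{1,0} = 2
G(15) = mex{2,1} = 0
G(16) = mex{0,2} = 1
G(17) = mex{1,0} = 2
G(18) = mex{2,1} = 0
G(19) = mex{0,2} = 1
G_A(19) = 1.
Heap B, S = {1, 3, 6, 8}:
G(0) = 0
G(1) = mex{0} = 1
G(2) = mex{1} = 0
G(3) = mex{0,0} = 1
G(4) = mex{1,1} = 0
G(5) = mex{0,0} = 1
G(6) = mex{1,1,0} = 2
G(7) = mex{2,0,1} = 3
G(8) = mex{3,1,0,0} = 2
G(9) = mex{2,2,1,1} = 0
G(10) = mex{0,3,0,0} = 1
G(11) = mex{1,2,1,1} = 0
G_B(11) = 0.
Heap C, S = {1, 6, 8}:
G(0) = 0
G(1) = mex{0} = 1
G(2) = mex{1} = 0
G(3) = mex{0} = 1
G(4) = mex{1} = 0
G(5) = mex{0} = 1
G(6) = mex{1,0} = 2
G(7) = mex{2,1} = 0
G(8) = mex{0,0,0} = 1
G(9) = mex{1,1,1} = 0
G(10) = mex{0,0,0} = 1
G(11) = mex{1,1,1} = 0
G(12) = mex{0,2,0} = 1
G(13) = mex{1,0,1} = 2
G_C(13) = 2.
Combined Grundy value = 1 ⊕ 0 ⊕ 2 = 3.
A winning move leaves total XOR = 0, i.e. changes one component's Grundy value g to g ⊕ X where X is the current total.
Heap A: need g' = 1⊕3 = 2. Options: 19−1→G=0, 19−2→G=2. Hits: 1.
Heap B: need g' = 0⊕3 = 3. Options: 11−1→G=1, 11−3→G=2, 11−6→G=1, 11−8→G=1. Hits: 0.
Heap C: need g' = 2⊕3 = 1. Options: 13−1→G=1, 13−6→G=0, 13−8→G=1. Hits: 2.

3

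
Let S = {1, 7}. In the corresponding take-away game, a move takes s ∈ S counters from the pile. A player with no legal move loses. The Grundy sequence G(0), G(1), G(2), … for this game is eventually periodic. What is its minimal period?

2

G(0) = 0
G(1) = mex{0} = 1
G(2) = mex{1} = 0
G(3) = mex{0} = 1
G(4) = mex{1} = 0
G(5) = mex{0} = 1
G(6) = mex{1} = 0
G(7) = mex{0,0} = 1
G(8) = mex{1,1} = 0
G(9) = mex{0,0} = 1
G(10) = mex{1,1} = 0
G(11) = mex{0,0} = 1
G(12) = mex{1,1} = 0
G(13) = mex{0,0} = 1
G(14) = mex{1,1} = 0
G(n+2) = G(n) holds for n = 0,…,6 (a full window of length max(S) = 7), so the sequence is purely periodic with period 2.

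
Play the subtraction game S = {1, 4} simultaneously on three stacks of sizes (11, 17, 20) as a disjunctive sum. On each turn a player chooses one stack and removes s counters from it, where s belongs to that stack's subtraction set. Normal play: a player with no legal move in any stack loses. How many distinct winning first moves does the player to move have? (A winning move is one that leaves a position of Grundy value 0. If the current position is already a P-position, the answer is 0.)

All stacks use S = {1, 4}:
n :  0  1  2  3  4  5  6  7  8  9 10 11 12 13 14 15 16 17 18 19 20
G :  0  1  0  1  2  0  1  0  1  2  0  1  0  1  2  0  1  0  1  2  0
Stack A: G(11) = 1.
Stack B: G(17) = 0.
Stack C: G(20) = 0.
Combined Grundy value = 1 ⊕ 0 ⊕ 0 = 1.
A winning move leaves total XOR = 0, i.e. changes one component's Grundy value g to g ⊕ X where X is the current total.
Stack A: need g' = 1⊕1 = 0. Options: 11−1→G=0, 11−4→G=0. Hits: 2.
Stack B: need g' = 0⊕1 = 1. Options: 17−1→G=1, 17−4→G=1. Hits: 2.
Stack C: need g' = 0⊕1 = 1. Options: 20−1→G=2, 20−4→G=1. Hits: 1.

5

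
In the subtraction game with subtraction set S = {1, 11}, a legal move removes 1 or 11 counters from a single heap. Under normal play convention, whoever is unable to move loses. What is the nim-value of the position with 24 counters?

G(0) = 0
G(1) = mex{0} = 1
G(2) = mex{1} = 0
G(3) = mex{0} = 1
G(4) = mex{1} = 0
G(5) = mex{0} = 1
G(6) = mex{1} = 0
G(7) = mex{0} = 1
G(8) = mex{1} = 0
G(9) = mex{0} = 1
G(10) = mex{1} = 0
G(11) = mex{0,0} = 1
G(12) = mex{1,1} = 0
G(13) = mex{0,0} = 1
G(14) = mex{1,1} = 0
G(15) = mex{0,0} = 1
G(16) = mex{1,1} = 0
G(17) = mex{0,0} = 1
G(18) = mex{1,1} = 0
G(19) = mex{0,0} = 1
G(20) = mex{1,1} = 0
G(21) = mex{0,0} = 1
G(22) = mex{1,1} = 0
G(23) = mex{0,0} = 1
G(24) = mex{1,1} = 0

0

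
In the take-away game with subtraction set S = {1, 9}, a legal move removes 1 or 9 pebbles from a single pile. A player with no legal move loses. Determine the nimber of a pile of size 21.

1

n :  0  1  2  3  4  5  6  7  8  9 10 11 12 13 14 15 16 17 18 19 20 21
G :  0  1  0  1  0  1  0  1  0  1  0  1  0  1  0  1  0  1  0  1  0  1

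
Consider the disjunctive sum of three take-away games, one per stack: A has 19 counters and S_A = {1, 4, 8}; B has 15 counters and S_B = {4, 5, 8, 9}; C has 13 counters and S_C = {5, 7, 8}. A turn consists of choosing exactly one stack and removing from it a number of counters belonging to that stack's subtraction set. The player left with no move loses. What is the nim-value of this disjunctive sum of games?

0

Stack A, S = {1, 4, 8}:
n :  0  1  2  3  4  5  6  7  8  9 10 11 12 13 14 15 16 17 18 19
G :  0  1  0  1  2  0  1  0  1  2  3  2  0  1  0  1  2  0  1  0
G_A(19) = 0.
Stack B, S = {4, 5, 8, 9}:
G(0) = 0
G(1) = mex{} = 0
G(2) = mex{} = 0
G(3) = mex{} = 0
G(4) = mex{0} = 1
G(5) = mex{0,0} = 1
G(6) = mex{0,0} = 1
G(7) = mex{0,0} = 1
G(8) = mex{1,0,0} = 2
G(9) = mex{1,1,0,0} = 2
G(10) = mex{1,1,0,0} = 2
G(11) = mex{1,1,0,0} = 2
G(12) = mex{2,1,1,0} = 3
G(13) = mex{2,2,1,1} = 0
G(14) = mex{2,2,1,1} = 0
G(15) = mex{2,2,1,1} = 0
G_B(15) = 0.
Stack C, S = {5, 7, 8}:
n :  0  1  2  3  4  5  6  7  8  9 10 11 12 13
G :  0  0  0  0  0  1  1  1  1  1  2  2  2  0
G_C(13) = 0.
Combined Grundy value = 0 ⊕ 0 ⊕ 0 = 0.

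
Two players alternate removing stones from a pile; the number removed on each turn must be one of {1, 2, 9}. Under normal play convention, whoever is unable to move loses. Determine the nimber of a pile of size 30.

n :  0  1  2  3  4  5  6  7  8  9 10 11 12 13 14 15 16 17 18 19 20 21 22 23 24 25 26 27 28 29 30
G :  0  1  2  0  1  2  0  1  2  3  0  1  2  0  1  2  0  1  2  3  0  1  2  0  1  2  0  1  2  3  0

0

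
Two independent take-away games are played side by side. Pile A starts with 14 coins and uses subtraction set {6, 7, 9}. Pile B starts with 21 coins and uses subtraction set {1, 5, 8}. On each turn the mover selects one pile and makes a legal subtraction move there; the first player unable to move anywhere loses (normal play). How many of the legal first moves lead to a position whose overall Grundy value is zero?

0

Pile A, S = {6, 7, 9}:
n :  0  1  2  3  4  5  6  7  8  9 10 11 12 13 14
G :  0  0  0  0  0  0  1  1  1  1  1  1  2  2  2
G_A(14) = 2.
Pile B, S = {1, 5, 8}:
n :  0  1  2  3  4  5  6  7  8  9 10 11 12 13 14 15 16 17 18 19 20 21
G :  0  1  0  1  0  1  0  1  2  3  2  3  2  0  1  0  1  0  1  0  1  2
G_B(21) = 2.
Combined Grundy value = 2 ⊕ 2 = 0.
A winning move leaves total XOR = 0, i.e. changes one component's Grundy value g to g ⊕ X where X is the current total.
Pile A: target g' = 2⊕0 = 2, but every legal move changes the Grundy value (mex property), so 0 moves.
Pile B: target g' = 2⊕0 = 2, but every legal move changes the Grundy value (mex property), so 0 moves.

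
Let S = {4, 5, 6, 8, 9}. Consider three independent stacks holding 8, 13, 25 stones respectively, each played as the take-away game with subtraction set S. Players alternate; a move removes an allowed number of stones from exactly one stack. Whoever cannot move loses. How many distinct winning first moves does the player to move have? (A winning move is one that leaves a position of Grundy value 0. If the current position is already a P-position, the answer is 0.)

All stacks use S = {4, 5, 6, 8, 9}:
G(0) = 0
G(1) = mex{} = 0
G(2) = mex{} = 0
G(3) = mex{} = 0
G(4) = mex{0} = 1
G(5) = mex{0,0} = 1
G(6) = mex{0,0,0} = 1
G(7) = mex{0,0,0} = 1
G(8) = mex{1,0,0,0} = 2
G(9) = mex{1,1,0,0,0} = 2
G(10) = mex{1,1,1,0,0} = 2
G(11) = mex{1,1,1,0,0} = 2
G(12) = mex{2,1,1,1,0} = 3
G(13) = mex{2,2,1,1,1} = 0
G(14) = mex{2,2,2,1,1} = 0
G(15) = mex{2,2,2,1,1} = 0
G(16) = mex{3,2,2,2,1} = 0
G(17) = mex{0,3,2,2,2} = 1
G(18) = mex{0,0,3,2,2} = 1
G(19) = mex{0,0,0,2,2} = 1
G(20) = mex{0,0,0,3,2} = 1
G(21) = mex{1,0,0,0,3} = 2
G(22) = mex{1,1,0,0,0} = 2
G(23) = mex{1,1,1,0,0} = 2
G(24) = mex{1,1,1,0,0} = 2
G(25) = mex{2,1,1,1,0} = 3
Stack A: G(8) = 2.
Stack B: G(13) = 0.
Stack C: G(25) = 3.
Combined Grundy value = 2 ⊕ 0 ⊕ 3 = 1.
A winning move leaves total XOR = 0, i.e. changes one component's Grundy value g to g ⊕ X where X is the current total.
Stack A: need g' = 2⊕1 = 3. Options: 8−4→G=1, 8−5→G=0, 8−6→G=0, 8−8→G=0. Hits: 0.
Stack B: need g' = 0⊕1 = 1. Options: 13−4→G=2, 13−5→G=2, 13−6→G=1, 13−8→G=1, 13−9→G=1. Hits: 3.
Stack C: need g' = 3⊕1 = 2. Options: 25−4→G=2, 25−5→G=1, 25−6→G=1, 25−8→G=1, 25−9→G=0. Hits: 1.

4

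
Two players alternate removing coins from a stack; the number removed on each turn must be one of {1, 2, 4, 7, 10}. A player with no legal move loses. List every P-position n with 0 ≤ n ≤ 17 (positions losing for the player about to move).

0, 3, 6, 9, 12, 15

G(0) = 0
G(1) = mex{0} = 1
G(2) = mex{1,0} = 2
G(3) = mex{2,1} = 0
G(4) = mex{0,2,0} = 1
G(5) = mex{1,0,1} = 2
G(6) = mex{2,1,2} = 0
G(7) = mex{0,2,0,0} = 1
G(8) = mex{1,0,1,1} = 2
G(9) = mex{2,1,2,2} = 0
G(10) = mex{0,2,0,0,0} = 1
G(11) = mex{1,0,1,1,1} = 2
G(12) = mex{2,1,2,2,2} = 0
G(13) = mex{0,2,0,0,0} = 1
G(14) = mex{1,0,1,1,1} = 2
G(15) = mex{2,1,2,2,2} = 0
G(16) = mex{0,2,0,0,0} = 1
G(17) = mex{1,0,1,1,1} = 2
P-positions are exactly the n with G(n) = 0.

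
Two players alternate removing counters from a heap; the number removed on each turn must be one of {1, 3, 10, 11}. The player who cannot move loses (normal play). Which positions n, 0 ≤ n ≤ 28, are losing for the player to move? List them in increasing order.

G(0) = 0
G(1) = mex{0} = 1
G(2) = mex{1} = 0
G(3) = mex{0,0} = 1
G(4) = mex{1,1} = 0
G(5) = mex{0,0} = 1
G(6) = mex{1,1} = 0
G(7) = mex{0,0} = 1
G(8) = mex{1,1} = 0
G(9) = mex{0,0} = 1
G(10) = mex{1,1,0} = 2
G(11) = mex{2,0,1,0} = 3
G(12) = mex{3,1,0,1} = 2
G(13) = mex{2,2,1,0} = 3
G(14) = mex{3,3,0,1} = 2
G(15) = mex{2,2,1,0} = 3
G(16) = mex{3,3,0,1} = 2
G(17) = mex{2,2,1,0} = 3
G(18) = mex{3,3,0,1} = 2
G(19) = mex{2,2,1,0} = 3
G(20) = mex{3,3,2,1} = 0
G(21) = mex{0,2,3,2} = 1
G(22) = mex{1,3,2,3} = 0
G(23) = mex{0,0,3,2} = 1
G(24) = mex{1,1,2,3} = 0
G(25) = mex{0,0,3,2} = 1
G(26) = mex{1,1,2,3} = 0
G(27) = mex{0,0,3,2} = 1
G(28) = mex{1,1,2,3} = 0
P-positions are exactly the n with G(n) = 0.

0, 2, 4, 6, 8, 20, 22, 24, 26, 28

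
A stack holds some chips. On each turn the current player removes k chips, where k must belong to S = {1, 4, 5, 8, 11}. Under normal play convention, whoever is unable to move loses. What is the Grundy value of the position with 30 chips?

0

G(0) = 0
G(1) = mex{0} = 1
G(2) = mex{1} = 0
G(3) = mex{0} = 1
G(4) = mex{1,0} = 2
G(5) = mex{2,1,0} = 3
G(6) = mex{3,0,1} = 2
G(7) = mex{2,1,0} = 3
G(8) = mex{3,2,1,0} = 4
G(9) = mex{4,3,2,1} = 0
G(10) = mex{0,2,3,0} = 1
G(11) = mex{1,3,2,1,0} = 4
G(12) = mex{4,4,3,2,1} = 0
G(13) = mex{0,0,4,3,0} = 1
G(14) = mex{1,1,0,2,1} = 3
G(15) = mex{3,4,1,3,2} = 0
G(16) = mex{0,0,4,4,3} = 1
G(17) = mex{1,1,0,0,2} = 3
G(18) = mex{3,3,1,1,3} = 0
G(19) = mex{0,0,3,4,4} = 1
G(20) = mex{1,1,0,0,0} = 2
G(21) = mex{2,3,1,1,1} = 0
G(22) = mex{0,0,3,3,4} = 1
G(23) = mex{1,1,0,0,0} = 2
G(24) = mex{2,2,1,1,1} = 0
G(25) = mex{0,0,2,3,3} = 1
G(26) = mex{1,1,0,0,0} = 2
G(27) = mex{2,2,1,1,1} = 0
G(28) = mex{0,0,2,2,3} = 1
G(29) = mex{1,1,0,0,0} = 2
G(30) = mex{2,2,1,1,1} = 0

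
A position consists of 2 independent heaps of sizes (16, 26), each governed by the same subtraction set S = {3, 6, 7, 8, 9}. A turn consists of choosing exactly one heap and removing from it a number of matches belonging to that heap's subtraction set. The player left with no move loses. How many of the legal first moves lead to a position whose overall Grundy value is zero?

2

All heaps use S = {3, 6, 7, 8, 9}:
n :  0  1  2  3  4  5  6  7  8  9 10 11 12 13 14 15 16 17 18 19 20 21 22 23 24 25 26
G :  0  0  0  1  1  1  2  2  2  3  3  3  0  0  0  1  1  1  2  2  2  3  3  3  0  0  0
Heap A: G(16) = 1.
Heap B: G(26) = 0.
Combined Grundy value = 1 ⊕ 0 = 1.
A winning move leaves total XOR = 0, i.e. changes one component's Grundy value g to g ⊕ X where X is the current total.
Heap A: need g' = 1⊕1 = 0. Options: 16−3→G=0, 16−6→G=3, 16−7→G=3, 16−8→G=2, 16−9→G=2. Hits: 1.
Heap B: need g' = 0⊕1 = 1. Options: 26−3→G=3, 26−6→G=2, 26−7→G=2, 26−8→G=2, 26−9→G=1. Hits: 1.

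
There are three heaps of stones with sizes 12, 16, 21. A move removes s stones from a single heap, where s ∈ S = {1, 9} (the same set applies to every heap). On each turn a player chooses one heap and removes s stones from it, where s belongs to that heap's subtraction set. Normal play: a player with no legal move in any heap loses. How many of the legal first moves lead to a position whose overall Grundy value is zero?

All heaps use S = {1, 9}:
n :  0  1  2  3  4  5  6  7  8  9 10 11 12 13 14 15 16 17 18 19 20 21
G :  0  1  0  1  0  1  0  1  0  1  0  1  0  1  0  1  0  1  0  1  0  1
Heap A: G(12) = 0.
Heap B: G(16) = 0.
Heap C: G(21) = 1.
Combined Grundy value = 0 ⊕ 0 ⊕ 1 = 1.
A winning move leaves total XOR = 0, i.e. changes one component's Grundy value g to g ⊕ X where X is the current total.
Heap A: need g' = 0⊕1 = 1. Options: 12−1→G=1, 12−9→G=1. Hits: 2.
Heap B: need g' = 0⊕1 = 1. Options: 16−1→G=1, 16−9→G=1. Hits: 2.
Heap C: need g' = 1⊕1 = 0. Options: 21−1→G=0, 21−9→G=0. Hits: 2.

6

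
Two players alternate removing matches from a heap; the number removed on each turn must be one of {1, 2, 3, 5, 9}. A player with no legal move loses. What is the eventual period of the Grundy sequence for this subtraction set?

n :  0  1  2  3  4  5  6  7  8  9 10 11 12 13 14
G :  0  1  2  3  0  1  2  3  0  1  2  3  0  1  2
G(n+4) = G(n) holds for n = 0,…,8 (a full window of length max(S) = 9), so the sequence is purely periodic with period 4.

4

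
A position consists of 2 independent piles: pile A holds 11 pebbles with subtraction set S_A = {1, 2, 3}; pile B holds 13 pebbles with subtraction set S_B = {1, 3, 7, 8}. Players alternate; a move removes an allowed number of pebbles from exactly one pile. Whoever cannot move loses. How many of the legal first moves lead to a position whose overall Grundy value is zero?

0

Pile A, S = {1, 2, 3}:
G(0) = 0
G(1) = mex{0} = 1
G(2) = mex{1,0} = 2
G(3) = mex{2,1,0} = 3
G(4) = mex{3,2,1} = 0
G(5) = mex{0,3,2} = 1
G(6) = mex{1,0,3} = 2
G(7) = mex{2,1,0} = 3
G(8) = mex{3,2,1} = 0
G(9) = mex{0,3,2} = 1
G(10) = mex{1,0,3} = 2
G(11) = mex{2,1,0} = 3
G_A(11) = 3.
Pile B, S = {1, 3, 7, 8}:
n :  0  1  2  3  4  5  6  7  8  9 10 11 12 13
G :  0  1  0  1  0  1  0  1  2  3  2  3  2  3
G_B(13) = 3.
Combined Grundy value = 3 ⊕ 3 = 0.
A winning move leaves total XOR = 0, i.e. changes one component's Grundy value g to g ⊕ X where X is the current total.
Pile A: target g' = 3⊕0 = 3, but every legal move changes the Grundy value (mex property), so 0 moves.
Pile B: target g' = 3⊕0 = 3, but every legal move changes the Grundy value (mex property), so 0 moves.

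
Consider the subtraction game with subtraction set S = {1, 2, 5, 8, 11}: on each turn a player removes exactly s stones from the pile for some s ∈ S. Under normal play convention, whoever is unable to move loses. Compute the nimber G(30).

0

n :  0  1  2  3  4  5  6  7  8  9 10 11 12 13 14 15 16 17 18 19 20 21 22 23 24 25 26 27 28 29 30
G :  0  1  2  0  1  2  0  1  2  0  1  2  0  1  2  0  1  2  0  1  2  0  1  2  0  1  2  0  1  2  0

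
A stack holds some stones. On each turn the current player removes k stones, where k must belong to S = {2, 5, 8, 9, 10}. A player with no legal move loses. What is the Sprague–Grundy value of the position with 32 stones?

G(0) = 0
G(1) = mex{} = 0
G(2) = mex{0} = 1
G(3) = mex{0} = 1
G(4) = mex{1} = 0
G(5) = mex{1,0} = 2
G(6) = mex{0,0} = 1
G(7) = mex{2,1} = 0
G(8) = mex{1,1,0} = 2
G(9) = mex{0,0,0,0} = 1
G(10) = mex{2,2,1,0,0} = 3
G(11) = mex{1,1,1,1,0} = 2
G(12) = mex{3,0,0,1,1} = 2
G(13) = mex{2,2,2,0,1} = 3
G(14) = mex{2,1,1,2,0} = 3
G(15) = mex{3,3,0,1,2} = 4
G(16) = mex{3,2,2,0,1} = 4
G(17) = mex{4,2,1,2,0} = 3
G(18) = mex{4,3,3,1,2} = 0
G(19) = mex{3,3,2,3,1} = 0
G(20) = mex{0,4,2,2,3} = 1
G(21) = mex{0,4,3,2,2} = 1
G(22) = mex{1,3,3,3,2} = 0
G(23) = mex{1,0,4,3,3} = 2
G(24) = mex{0,0,4,4,3} = 1
G(25) = mex{2,1,3,4,4} = 0
G(26) = mex{1,1,0,3,4} = 2
G(27) = mex{0,0,0,0,3} = 1
G(28) = mex{2,2,1,0,0} = 3
G(29) = mex{1,1,1,1,0} = 2
G(30) = mex{3,0,0,1,1} = 2
G(31) = mex{2,2,2,0,1} = 3
G(32) = mex{2,1,1,2,0} = 3

3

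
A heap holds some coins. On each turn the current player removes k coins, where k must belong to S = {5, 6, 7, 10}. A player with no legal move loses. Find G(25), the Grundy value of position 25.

2

G(0) = 0
G(1) = mex{} = 0
G(2) = mex{} = 0
G(3) = mex{} = 0
G(4) = mex{} = 0
G(5) = mex{0} = 1
G(6) = mex{0,0} = 1
G(7) = mex{0,0,0} = 1
G(8) = mex{0,0,0} = 1
G(9) = mex{0,0,0} = 1
G(10) = mex{1,0,0,0} = 2
G(11) = mex{1,1,0,0} = 2
G(12) = mex{1,1,1,0} = 2
G(13) = mex{1,1,1,0} = 2
G(14) = mex{1,1,1,0} = 2
G(15) = mex{2,1,1,1} = 0
G(16) = mex{2,2,1,1} = 0
G(17) = mex{2,2,2,1} = 0
G(18) = mex{2,2,2,1} = 0
G(19) = mex{2,2,2,1} = 0
G(20) = mex{0,2,2,2} = 1
G(21) = mex{0,0,2,2} = 1
G(22) = mex{0,0,0,2} = 1
G(23) = mex{0,0,0,2} = 1
G(24) = mex{0,0,0,2} = 1
G(25) = mex{1,0,0,0} = 2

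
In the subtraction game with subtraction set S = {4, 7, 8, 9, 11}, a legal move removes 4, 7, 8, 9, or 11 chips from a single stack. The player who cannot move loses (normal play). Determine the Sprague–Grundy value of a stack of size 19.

1

n :  0  1  2  3  4  5  6  7  8  9 10 11 12 13 14 15 16 17 18 19
G :  0  0  0  0  1  1  1  1  2  2  2  2  3  3  3  0  0  0  0  1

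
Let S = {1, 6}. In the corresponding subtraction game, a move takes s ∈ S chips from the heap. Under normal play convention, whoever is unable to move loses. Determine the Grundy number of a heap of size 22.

1

G(0) = 0
G(1) = mex{0} = 1
G(2) = mex{1} = 0
G(3) = mex{0} = 1
G(4) = mex{1} = 0
G(5) = mex{0} = 1
G(6) = mex{1,0} = 2
G(7) = mex{2,1} = 0
G(8) = mex{0,0} = 1
G(9) = mex{1,1} = 0
G(10) = mex{0,0} = 1
G(11) = mex{1,1} = 0
G(12) = mex{0,2} = 1
G(13) = mex{1,0} = 2
G(14) = mex{2,1} = 0
G(15) = mex{0,0} = 1
G(16) = mex{1,1} = 0
G(17) = mex{0,0} = 1
G(18) = mex{1,1} = 0
G(19) = mex{0,2} = 1
G(20) = mex{1,0} = 2
G(21) = mex{2,1} = 0
G(22) = mex{0,0} = 1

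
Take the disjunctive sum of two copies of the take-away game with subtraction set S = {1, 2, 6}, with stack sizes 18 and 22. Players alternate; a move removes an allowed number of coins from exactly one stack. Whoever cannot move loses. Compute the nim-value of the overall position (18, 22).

0

All stacks use S = {1, 2, 6}:
n :  0  1  2  3  4  5  6  7  8  9 10 11 12 13 14 15 16 17 18 19 20 21 22
G :  0  1  2  0  1  2  3  0  1  2  0  1  2  3  0  1  2  0  1  2  3  0  1
Stack A: G(18) = 1.
Stack B: G(22) = 1.
Combined Grundy value = 1 ⊕ 1 = 0.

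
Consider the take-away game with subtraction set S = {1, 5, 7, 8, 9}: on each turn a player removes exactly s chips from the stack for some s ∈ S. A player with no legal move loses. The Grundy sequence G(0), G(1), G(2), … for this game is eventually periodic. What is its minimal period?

n :  0  1  2  3  4  5  6  7  8  9 10 11 12 13 14 15 16 17 18 19 20 21 22 23 24 25 26 27 28 29 30 31 32 33
G :  0  1  0  1  0  1  0  1  2  3  2  3  2  3  2  3  0  1  0  1  0  1  0  1  2  3  2  3  2  3  2  3  0  1
G(n+16) = G(n) holds for n = 0,…,8 (a full window of length max(S) = 9), so the sequence is purely periodic with period 16.

16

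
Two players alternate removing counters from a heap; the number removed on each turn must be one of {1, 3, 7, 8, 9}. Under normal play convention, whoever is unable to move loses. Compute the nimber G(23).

n :  0  1  2  3  4  5  6  7  8  9 10 11 12 13 14 15 16 17 18 19 20 21 22 23
G :  0  1  0  1  0  1  0  1  2  3  2  3  2  3  2  3  0  1  0  1  0  1  0  1

1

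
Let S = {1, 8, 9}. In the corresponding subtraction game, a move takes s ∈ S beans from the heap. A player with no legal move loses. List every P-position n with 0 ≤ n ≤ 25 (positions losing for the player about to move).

G(0) = 0
G(1) = mex{0} = 1
G(2) = mex{1} = 0
G(3) = mex{0} = 1
G(4) = mex{1} = 0
G(5) = mex{0} = 1
G(6) = mex{1} = 0
G(7) = mex{0} = 1
G(8) = mex{1,0} = 2
G(9) = mex{2,1,0} = 3
G(10) = mex{3,0,1} = 2
G(11) = mex{2,1,0} = 3
G(12) = mex{3,0,1} = 2
G(13) = mex{2,1,0} = 3
G(14) = mex{3,0,1} = 2
G(15) = mex{2,1,0} = 3
G(16) = mex{3,2,1} = 0
G(17) = mex{0,3,2} = 1
G(18) = mex{1,2,3} = 0
G(19) = mex{0,3,2} = 1
G(20) = mex{1,2,3} = 0
G(21) = mex{0,3,2} = 1
G(22) = mex{1,2,3} = 0
G(23) = mex{0,3,2} = 1
G(24) = mex{1,0,3} = 2
G(25) = mex{2,1,0} = 3
P-positions are exactly the n with G(n) = 0.

0, 2, 4, 6, 16, 18, 20, 22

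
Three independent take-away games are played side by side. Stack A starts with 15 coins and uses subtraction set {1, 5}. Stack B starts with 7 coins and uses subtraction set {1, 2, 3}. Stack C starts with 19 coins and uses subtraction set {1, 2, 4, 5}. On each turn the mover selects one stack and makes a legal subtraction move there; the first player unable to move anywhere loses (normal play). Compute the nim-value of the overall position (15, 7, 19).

Stack A, S = {1, 5}:
n :  0  1  2  3  4  5  6  7  8  9 10 11 12 13 14 15
G :  0  1  0  1  0  1  0  1  0  1  0  1  0  1  0  1
G_A(15) = 1.
Stack B, S = {1, 2, 3}:
n : 0 1 2 3 4 5 6 7
G : 0 1 2 3 0 1 2 3
G_B(7) = 3.
Stack C, S = {1, 2, 4, 5}:
G(0) = 0
G(1) = mex{0} = 1
G(2) = mex{1,0} = 2
G(3) = mex{2,1} = 0
G(4) = mex{0,2,0} = 1
G(5) = mex{1,0,1,0} = 2
G(6) = mex{2,1,2,1} = 0
G(7) = mex{0,2,0,2} = 1
G(8) = mex{1,0,1,0} = 2
G(9) = mex{2,1,2,1} = 0
G(10) = mex{0,2,0,2} = 1
G(11) = mex{1,0,1,0} = 2
G(12) = mex{2,1,2,1} = 0
G(13) = mex{0,2,0,2} = 1
G(14) = mex{1,0,1,0} = 2
G(15) = mex{2,1,2,1} = 0
G(16) = mex{0,2,0,2} = 1
G(17) = mex{1,0,1,0} = 2
G(18) = mex{2,1,2,1} = 0
G(19) = mex{0,2,0,2} = 1
G_C(19) = 1.
Combined Grundy value = 1 ⊕ 3 ⊕ 1 = 3.

3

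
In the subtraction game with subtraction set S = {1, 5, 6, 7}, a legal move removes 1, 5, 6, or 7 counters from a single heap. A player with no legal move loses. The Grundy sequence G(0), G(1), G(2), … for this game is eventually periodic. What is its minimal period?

12

G(0) = 0
G(1) = mex{0} = 1
G(2) = mex{1} = 0
G(3) = mex{0} = 1
G(4) = mex{1} = 0
G(5) = mex{0,0} = 1
G(6) = mex{1,1,0} = 2
G(7) = mex{2,0,1,0} = 3
G(8) = mex{3,1,0,1} = 2
G(9) = mex{2,0,1,0} = 3
G(10) = mex{3,1,0,1} = 2
G(11) = mex{2,2,1,0} = 3
G(12) = mex{3,3,2,1} = 0
G(13) = mex{0,2,3,2} = 1
G(14) = mex{1,3,2,3} = 0
G(15) = mex{0,2,3,2} = 1
G(16) = mex{1,3,2,3} = 0
G(17) = mex{0,0,3,2} = 1
G(18) = mex{1,1,0,3} = 2
G(19) = mex{2,0,1,0} = 3
G(20) = mex{3,1,0,1} = 2
G(21) = mex{2,0,1,0} = 3
G(22) = mex{3,1,0,1} = 2
G(23) = mex{2,2,1,0} = 3
G(24) = mex{3,3,2,1} = 0
G(25) = mex{0,2,3,2} = 1
G(n+12) = G(n) holds for n = 0,…,6 (a full window of length max(S) = 7), so the sequence is purely periodic with period 12.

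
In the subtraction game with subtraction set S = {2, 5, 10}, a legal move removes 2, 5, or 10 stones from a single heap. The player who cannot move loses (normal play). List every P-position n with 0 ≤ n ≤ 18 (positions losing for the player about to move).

n :  0  1  2  3  4  5  6  7  8  9 10 11 12 13 14 15 16 17 18
G :  0  0  1  1  0  2  1  0  0  1  1  2  2  3  3  0  0  1  1
P-positions are exactly the n with G(n) = 0.

0, 1, 4, 7, 8, 15, 16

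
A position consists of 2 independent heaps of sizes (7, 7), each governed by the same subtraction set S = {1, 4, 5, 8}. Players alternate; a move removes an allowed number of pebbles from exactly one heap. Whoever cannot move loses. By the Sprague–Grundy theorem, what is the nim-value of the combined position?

0

All heaps use S = {1, 4, 5, 8}:
G(0) = 0
G(1) = mex{0} = 1
G(2) = mex{1} = 0
G(3) = mex{0} = 1
G(4) = mex{1,0} = 2
G(5) = mex{2,1,0} = 3
G(6) = mex{3,0,1} = 2
G(7) = mex{2,1,0} = 3
Heap A: G(7) = 3.
Heap B: G(7) = 3.
Combined Grundy value = 3 ⊕ 3 = 0.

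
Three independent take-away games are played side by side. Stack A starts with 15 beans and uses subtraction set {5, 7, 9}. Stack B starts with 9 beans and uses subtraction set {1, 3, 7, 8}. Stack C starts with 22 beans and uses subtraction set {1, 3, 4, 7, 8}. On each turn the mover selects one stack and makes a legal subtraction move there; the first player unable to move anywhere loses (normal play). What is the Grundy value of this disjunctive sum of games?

3

Stack A, S = {5, 7, 9}:
G(0) = 0
G(1) = mex{} = 0
G(2) = mex{} = 0
G(3) = mex{} = 0
G(4) = mex{} = 0
G(5) = mex{0} = 1
G(6) = mex{0} = 1
G(7) = mex{0,0} = 1
G(8) = mex{0,0} = 1
G(9) = mex{0,0,0} = 1
G(10) = mex{1,0,0} = 2
G(11) = mex{1,0,0} = 2
G(12) = mex{1,1,0} = 2
G(13) = mex{1,1,0} = 2
G(14) = mex{1,1,1} = 0
G(15) = mex{2,1,1} = 0
G_A(15) = 0.
Stack B, S = {1, 3, 7, 8}:
n : 0 1 2 3 4 5 6 7 8 9
G : 0 1 0 1 0 1 0 1 2 3
G_B(9) = 3.
Stack C, S = {1, 3, 4, 7, 8}:
n :  0  1  2  3  4  5  6  7  8  9 10 11 12 13 14 15 16 17 18 19 20 21 22
G :  0  1  0  1  2  3  2  3  4  5  4  0  1  0  1  2  3  2  3  4  5  4  0
G_C(22) = 0.
Combined Grundy value = 0 ⊕ 3 ⊕ 0 = 3.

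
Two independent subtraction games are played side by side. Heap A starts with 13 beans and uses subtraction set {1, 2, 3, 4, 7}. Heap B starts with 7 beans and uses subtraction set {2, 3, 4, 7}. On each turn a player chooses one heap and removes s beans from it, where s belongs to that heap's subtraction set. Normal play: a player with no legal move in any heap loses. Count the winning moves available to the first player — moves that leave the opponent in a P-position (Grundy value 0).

Heap A, S = {1, 2, 3, 4, 7}:
G(0) = 0
G(1) = mex{0} = 1
G(2) = mex{1,0} = 2
G(3) = mex{2,1,0} = 3
G(4) = mex{3,2,1,0} = 4
G(5) = mex{4,3,2,1} = 0
G(6) = mex{0,4,3,2} = 1
G(7) = mex{1,0,4,3,0} = 2
G(8) = mex{2,1,0,4,1} = 3
G(9) = mex{3,2,1,0,2} = 4
G(10) = mex{4,3,2,1,3} = 0
G(11) = mex{0,4,3,2,4} = 1
G(12) = mex{1,0,4,3,0} = 2
G(13) = mex{2,1,0,4,1} = 3
G_A(13) = 3.
Heap B, S = {2, 3, 4, 7}:
G(0) = 0
G(1) = mex{} = 0
G(2) = mex{0} = 1
G(3) = mex{0,0} = 1
G(4) = mex{1,0,0} = 2
G(5) = mex{1,1,0} = 2
G(6) = mex{2,1,1} = 0
G(7) = mex{2,2,1,0} = 3
G_B(7) = 3.
Combined Grundy value = 3 ⊕ 3 = 0.
A winning move leaves total XOR = 0, i.e. changes one component's Grundy value g to g ⊕ X where X is the current total.
Heap A: target g' = 3⊕0 = 3, but every legal move changes the Grundy value (mex property), so 0 moves.
Heap B: target g' = 3⊕0 = 3, but every legal move changes the Grundy value (mex property), so 0 moves.

0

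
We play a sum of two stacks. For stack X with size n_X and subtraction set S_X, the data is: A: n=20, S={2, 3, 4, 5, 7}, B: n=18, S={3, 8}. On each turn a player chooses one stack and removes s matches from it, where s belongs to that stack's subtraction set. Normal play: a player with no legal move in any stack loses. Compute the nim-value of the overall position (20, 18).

1

Stack A, S = {2, 3, 4, 5, 7}:
n :  0  1  2  3  4  5  6  7  8  9 10 11 12 13 14 15 16 17 18 19 20
G :  0  0  1  1  2  2  3  3  4  0  0  1  1  2  2  3  3  4  0  0  1
G_A(20) = 1.
Stack B, S = {3, 8}:
n :  0  1  2  3  4  5  6  7  8  9 10 11 12 13 14 15 16 17 18
G :  0  0  0  1  1  1  0  0  2  1  1  0  0  0  1  1  1  0  0
G_B(18) = 0.
Combined Grundy value = 1 ⊕ 0 = 1.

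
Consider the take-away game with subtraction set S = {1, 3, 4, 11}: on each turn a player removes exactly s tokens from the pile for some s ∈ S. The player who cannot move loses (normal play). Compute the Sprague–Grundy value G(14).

0

G(0) = 0
G(1) = mex{0} = 1
G(2) = mex{1} = 0
G(3) = mex{0,0} = 1
G(4) = mex{1,1,0} = 2
G(5) = mex{2,0,1} = 3
G(6) = mex{3,1,0} = 2
G(7) = mex{2,2,1} = 0
G(8) = mex{0,3,2} = 1
G(9) = mex{1,2,3} = 0
G(10) = mex{0,0,2} = 1
G(11) = mex{1,1,0,0} = 2
G(12) = mex{2,0,1,1} = 3
G(13) = mex{3,1,0,0} = 2
G(14) = mex{2,2,1,1} = 0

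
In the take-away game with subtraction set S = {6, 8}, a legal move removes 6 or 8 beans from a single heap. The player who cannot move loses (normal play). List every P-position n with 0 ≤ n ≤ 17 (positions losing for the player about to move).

n :  0  1  2  3  4  5  6  7  8  9 10 11 12 13 14 15 16 17
G :  0  0  0  0  0  0  1  1  1  1  1  1  2  2  0  0  0  0
P-positions are exactly the n with G(n) = 0.

0, 1, 2, 3, 4, 5, 14, 15, 16, 17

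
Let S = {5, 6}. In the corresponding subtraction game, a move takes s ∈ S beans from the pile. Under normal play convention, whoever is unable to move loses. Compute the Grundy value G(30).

G(0) = 0
G(1) = mex{} = 0
G(2) = mex{} = 0
G(3) = mex{} = 0
G(4) = mex{} = 0
G(5) = mex{0} = 1
G(6) = mex{0,0} = 1
G(7) = mex{0,0} = 1
G(8) = mex{0,0} = 1
G(9) = mex{0,0} = 1
G(10) = mex{1,0} = 2
G(11) = mex{1,1} = 0
G(12) = mex{1,1} = 0
G(13) = mex{1,1} = 0
G(14) = mex{1,1} = 0
G(15) = mex{2,1} = 0
G(16) = mex{0,2} = 1
G(17) = mex{0,0} = 1
G(18) = mex{0,0} = 1
G(19) = mex{0,0} = 1
G(20) = mex{0,0} = 1
G(21) = mex{1,0} = 2
G(22) = mex{1,1} = 0
G(23) = mex{1,1} = 0
G(24) = mex{1,1} = 0
G(25) = mex{1,1} = 0
G(26) = mex{2,1} = 0
G(27) = mex{0,2} = 1
G(28) = mex{0,0} = 1
G(29) = mex{0,0} = 1
G(30) = mex{0,0} = 1

1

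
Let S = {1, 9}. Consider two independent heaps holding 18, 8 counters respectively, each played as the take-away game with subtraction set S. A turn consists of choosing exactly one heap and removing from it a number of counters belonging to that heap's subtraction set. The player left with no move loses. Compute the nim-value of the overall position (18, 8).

0

All heaps use S = {1, 9}:
G(0) = 0
G(1) = mex{0} = 1
G(2) = mex{1} = 0
G(3) = mex{0} = 1
G(4) = mex{1} = 0
G(5) = mex{0} = 1
G(6) = mex{1} = 0
G(7) = mex{0} = 1
G(8) = mex{1} = 0
G(9) = mex{0,0} = 1
G(10) = mex{1,1} = 0
G(11) = mex{0,0} = 1
G(12) = mex{1,1} = 0
G(13) = mex{0,0} = 1
G(14) = mex{1,1} = 0
G(15) = mex{0,0} = 1
G(16) = mex{1,1} = 0
G(17) = mex{0,0} = 1
G(18) = mex{1,1} = 0
Heap A: G(18) = 0.
Heap B: G(8) = 0.
Combined Grundy value = 0 ⊕ 0 = 0.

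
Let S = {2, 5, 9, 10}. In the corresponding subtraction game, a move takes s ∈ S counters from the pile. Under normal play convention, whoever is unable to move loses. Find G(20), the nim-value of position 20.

G(0) = 0
G(1) = mex{} = 0
G(2) = mex{0} = 1
G(3) = mex{0} = 1
G(4) = mex{1} = 0
G(5) = mex{1,0} = 2
G(6) = mex{0,0} = 1
G(7) = mex{2,1} = 0
G(8) = mex{1,1} = 0
G(9) = mex{0,0,0} = 1
G(10) = mex{0,2,0,0} = 1
G(11) = mex{1,1,1,0} = 2
G(12) = mex{1,0,1,1} = 2
G(13) = mex{2,0,0,1} = 3
G(14) = mex{2,1,2,0} = 3
G(15) = mex{3,1,1,2} = 0
G(16) = mex{3,2,0,1} = 4
G(17) = mex{0,2,0,0} = 1
G(18) = mex{4,3,1,0} = 2
G(19) = mex{1,3,1,1} = 0
G(20) = mex{2,0,2,1} = 3

3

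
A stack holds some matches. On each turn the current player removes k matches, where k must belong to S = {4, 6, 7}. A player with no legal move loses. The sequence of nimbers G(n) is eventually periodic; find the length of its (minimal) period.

n :  0  1  2  3  4  5  6  7  8  9 10 11 12 13 14 15 16 17 18 19 20 21 22 23
G :  0  0  0  0  1  1  1  1  2  2  2  0  0  0  0  1  1  1  1  2  2  2  0  0
G(n+11) = G(n) holds for n = 0,…,6 (a full window of length max(S) = 7), so the sequence is purely periodic with period 11.

11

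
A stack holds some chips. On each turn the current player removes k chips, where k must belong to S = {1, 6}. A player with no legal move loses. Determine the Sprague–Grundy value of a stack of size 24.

n :  0  1  2  3  4  5  6  7  8  9 10 11 12 13 14 15 16 17 18 19 20 21 22 23 24
G :  0  1  0  1  0  1  2  0  1  0  1  0  1  2  0  1  0  1  0  1  2  0  1  0  1

1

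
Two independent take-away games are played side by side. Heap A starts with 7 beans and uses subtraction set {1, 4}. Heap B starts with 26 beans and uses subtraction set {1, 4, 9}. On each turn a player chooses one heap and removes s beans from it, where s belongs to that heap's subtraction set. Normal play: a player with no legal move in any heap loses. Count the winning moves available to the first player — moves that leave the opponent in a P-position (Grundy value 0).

Heap A, S = {1, 4}:
G(0) = 0
G(1) = mex{0} = 1
G(2) = mex{1} = 0
G(3) = mex{0} = 1
G(4) = mex{1,0} = 2
G(5) = mex{2,1} = 0
G(6) = mex{0,0} = 1
G(7) = mex{1,1} = 0
G_A(7) = 0.
Heap B, S = {1, 4, 9}:
G(0) = 0
G(1) = mex{0} = 1
G(2) = mex{1} = 0
G(3) = mex{0} = 1
G(4) = mex{1,0} = 2
G(5) = mex{2,1} = 0
G(6) = mex{0,0} = 1
G(7) = mex{1,1} = 0
G(8) = mex{0,2} = 1
G(9) = mex{1,0,0} = 2
G(10) = mex{2,1,1} = 0
G(11) = mex{0,0,0} = 1
G(12) = mex{1,1,1} = 0
G(13) = mex{0,2,2} = 1
G(14) = mex{1,0,0} = 2
G(15) = mex{2,1,1} = 0
G(16) = mex{0,0,0} = 1
G(17) = mex{1,1,1} = 0
G(18) = mex{0,2,2} = 1
G(19) = mex{1,0,0} = 2
G(20) = mex{2,1,1} = 0
G(21) = mex{0,0,0} = 1
G(22) = mex{1,1,1} = 0
G(23) = mex{0,2,2} = 1
G(24) = mex{1,0,0} = 2
G(25) = mex{2,1,1} = 0
G(26) = mex{0,0,0} = 1
G_B(26) = 1.
Combined Grundy value = 0 ⊕ 1 = 1.
A winning move leaves total XOR = 0, i.e. changes one component's Grundy value g to g ⊕ X where X is the current total.
Heap A: need g' = 0⊕1 = 1. Options: 7−1→G=1, 7−4→G=1. Hits: 2.
Heap B: need g' = 1⊕1 = 0. Options: 26−1→G=0, 26−4→G=0, 26−9→G=0. Hits: 3.

5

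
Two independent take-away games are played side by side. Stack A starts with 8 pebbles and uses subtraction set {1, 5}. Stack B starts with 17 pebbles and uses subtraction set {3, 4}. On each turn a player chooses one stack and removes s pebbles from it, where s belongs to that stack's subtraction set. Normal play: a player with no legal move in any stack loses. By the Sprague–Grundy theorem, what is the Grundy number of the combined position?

1

Stack A, S = {1, 5}:
G(0) = 0
G(1) = mex{0} = 1
G(2) = mex{1} = 0
G(3) = mex{0} = 1
G(4) = mex{1} = 0
G(5) = mex{0,0} = 1
G(6) = mex{1,1} = 0
G(7) = mex{0,0} = 1
G(8) = mex{1,1} = 0
G_A(8) = 0.
Stack B, S = {3, 4}:
n :  0  1  2  3  4  5  6  7  8  9 10 11 12 13 14 15 16 17
G :  0  0  0  1  1  1  2  0  0  0  1  1  1  2  0  0  0  1
G_B(17) = 1.
Combined Grundy value = 0 ⊕ 1 = 1.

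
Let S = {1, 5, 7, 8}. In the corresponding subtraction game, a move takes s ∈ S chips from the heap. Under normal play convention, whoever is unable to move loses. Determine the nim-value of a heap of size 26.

n :  0  1  2  3  4  5  6  7  8  9 10 11 12 13 14 15 16 17 18 19 20 21 22 23 24 25 26
G :  0  1  0  1  0  1  0  1  2  3  2  3  2  3  2  0  1  0  1  0  1  0  1  2  3  2  3

3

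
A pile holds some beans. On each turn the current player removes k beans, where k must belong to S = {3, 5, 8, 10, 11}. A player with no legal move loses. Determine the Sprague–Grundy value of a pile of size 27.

4

n :  0  1  2  3  4  5  6  7  8  9 10 11 12 13 14 15 16 17 18 19 20 21 22 23 24 25 26 27
G :  0  0  0  1  1  1  2  2  2  3  3  3  4  4  0  0  0  1  1  1  2  2  2  3  3  3  4  4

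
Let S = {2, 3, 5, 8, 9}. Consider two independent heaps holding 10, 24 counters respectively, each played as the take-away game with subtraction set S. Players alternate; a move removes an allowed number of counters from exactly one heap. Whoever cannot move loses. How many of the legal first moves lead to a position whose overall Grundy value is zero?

All heaps use S = {2, 3, 5, 8, 9}:
G(0) = 0
G(1) = mex{} = 0
G(2) = mex{0} = 1
G(3) = mex{0,0} = 1
G(4) = mex{1,0} = 2
G(5) = mex{1,1,0} = 2
G(6) = mex{2,1,0} = 3
G(7) = mex{2,2,1} = 0
G(8) = mex{3,2,1,0} = 4
G(9) = mex{0,3,2,0,0} = 1
G(10) = mex{4,0,2,1,0} = 3
G(11) = mex{1,4,3,1,1} = 0
G(12) = mex{3,1,0,2,1} = 4
G(13) = mex{0,3,4,2,2} = 1
G(14) = mex{4,0,1,3,2} = 5
G(15) = mex{1,4,3,0,3} = 2
G(16) = mex{5,1,0,4,0} = 2
G(17) = mex{2,5,4,1,4} = 0
G(18) = mex{2,2,1,3,1} = 0
G(19) = mex{0,2,5,0,3} = 1
G(20) = mex{0,0,2,4,0} = 1
G(21) = mex{1,0,2,1,4} = 3
G(22) = mex{1,1,0,5,1} = 2
G(23) = mex{3,1,0,2,5} = 4
G(24) = mex{2,3,1,2,2} = 0
Heap A: G(10) = 3.
Heap B: G(24) = 0.
Combined Grundy value = 3 ⊕ 0 = 3.
A winning move leaves total XOR = 0, i.e. changes one component's Grundy value g to g ⊕ X where X is the current total.
Heap A: need g' = 3⊕3 = 0. Options: 10−2→G=4, 10−3→G=0, 10−5→G=2, 10−8→G=1, 10−9→G=0. Hits: 2.
Heap B: need g' = 0⊕3 = 3. Options: 24−2→G=2, 24−3→G=3, 24−5→G=1, 24−8→G=2, 24−9→G=2. Hits: 1.

3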